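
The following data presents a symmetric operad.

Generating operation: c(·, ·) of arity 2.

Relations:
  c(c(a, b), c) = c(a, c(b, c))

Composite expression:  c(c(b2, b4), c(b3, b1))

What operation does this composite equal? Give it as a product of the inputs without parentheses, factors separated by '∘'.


b2 ∘ b4 ∘ b3 ∘ b1

Associativity of c dissolves the nesting; only the b-input order survives.
c(b2, b4) reduces to b2 ∘ b4
c(b3, b1) reduces to b3 ∘ b1
c(c(b2, b4), c(b3, b1)) reduces to b2 ∘ b4 ∘ b3 ∘ b1


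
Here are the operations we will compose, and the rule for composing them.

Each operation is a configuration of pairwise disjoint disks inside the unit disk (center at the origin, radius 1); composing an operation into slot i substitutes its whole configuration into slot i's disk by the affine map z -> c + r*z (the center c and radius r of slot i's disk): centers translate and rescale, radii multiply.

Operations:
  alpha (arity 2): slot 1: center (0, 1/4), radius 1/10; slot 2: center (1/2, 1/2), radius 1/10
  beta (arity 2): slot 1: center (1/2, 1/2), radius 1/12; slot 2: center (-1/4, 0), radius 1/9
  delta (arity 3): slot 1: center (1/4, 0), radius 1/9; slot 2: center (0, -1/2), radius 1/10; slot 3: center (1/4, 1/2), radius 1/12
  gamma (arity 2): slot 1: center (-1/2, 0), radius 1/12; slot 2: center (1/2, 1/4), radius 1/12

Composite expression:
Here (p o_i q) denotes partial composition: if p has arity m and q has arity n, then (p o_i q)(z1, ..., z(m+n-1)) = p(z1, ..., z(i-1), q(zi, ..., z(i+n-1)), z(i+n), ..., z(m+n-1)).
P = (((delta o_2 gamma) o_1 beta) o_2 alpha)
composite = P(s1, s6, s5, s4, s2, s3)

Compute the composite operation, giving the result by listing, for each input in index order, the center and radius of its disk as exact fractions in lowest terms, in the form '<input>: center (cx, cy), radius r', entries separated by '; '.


s1: center (11/36, 1/18), radius 1/108; s2: center (1/20, -19/40), radius 1/120; s3: center (1/4, 1/2), radius 1/12; s4: center (-1/20, -1/2), radius 1/120; s5: center (37/162, 1/162), radius 1/810; s6: center (2/9, 1/324), radius 1/810

Only the slot chain above each s matters under delta; compose those maps.
tracing s1 down its 2-map path: center (11/36, 1/18), radius 1/108
tracing s6 down its 3-map path: center (2/9, 1/324), radius 1/810
tracing s5 down its 3-map path: center (37/162, 1/162), radius 1/810
tracing s4 down its 2-map path: center (-1/20, -1/2), radius 1/120
tracing s2 down its 2-map path: center (1/20, -19/40), radius 1/120
tracing s3 down its 1-map path: center (1/4, 1/2), radius 1/12


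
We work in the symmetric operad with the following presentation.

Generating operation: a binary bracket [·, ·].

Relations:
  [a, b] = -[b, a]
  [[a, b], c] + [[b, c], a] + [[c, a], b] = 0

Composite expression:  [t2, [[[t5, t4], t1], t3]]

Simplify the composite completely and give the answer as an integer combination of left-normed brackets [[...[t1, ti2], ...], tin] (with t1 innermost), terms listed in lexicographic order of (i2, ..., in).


-[[[[t1, t4], t5], t3], t2] + [[[[t1, t5], t4], t3], t2]

Left-normed coefficients sit on the t1-initial expansion words.
Composite bracket: [t2, [[[t5, t4], t1], t3]]
Applying ab - ba throughout gives 16 signed words (2^4 = 16).
Collect the words opening with t1:
  the word t1t4t5t3t2 carries sign -1 and contributes -[[[[t1, t4], t5], t3], t2]
  the word t1t5t4t3t2 carries sign +1 and contributes +[[[[t1, t5], t4], t3], t2]


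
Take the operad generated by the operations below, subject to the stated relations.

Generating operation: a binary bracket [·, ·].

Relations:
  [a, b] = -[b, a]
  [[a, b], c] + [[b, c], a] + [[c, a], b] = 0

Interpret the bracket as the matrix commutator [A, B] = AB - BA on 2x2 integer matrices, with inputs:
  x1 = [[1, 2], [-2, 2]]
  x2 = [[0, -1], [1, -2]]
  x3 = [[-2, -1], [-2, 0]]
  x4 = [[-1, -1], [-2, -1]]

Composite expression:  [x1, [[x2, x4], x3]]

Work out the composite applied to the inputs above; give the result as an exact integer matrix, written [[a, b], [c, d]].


[[-12, -22], [-28, 12]]

[x2, x4] = [[3, -2], [4, -3]]
[[x2, x4], x3] = [[8, -10], [4, -8]]
[x1, [[x2, x4], x3]] = [[-12, -22], [-28, 12]]


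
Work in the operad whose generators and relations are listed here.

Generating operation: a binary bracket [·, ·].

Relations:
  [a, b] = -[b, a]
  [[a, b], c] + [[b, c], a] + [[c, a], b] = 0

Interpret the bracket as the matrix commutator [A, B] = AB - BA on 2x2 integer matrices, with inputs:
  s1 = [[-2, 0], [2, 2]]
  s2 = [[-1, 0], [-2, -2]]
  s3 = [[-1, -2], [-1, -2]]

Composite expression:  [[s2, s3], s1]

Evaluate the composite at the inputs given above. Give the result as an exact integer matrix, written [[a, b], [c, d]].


[s2, s3] = [[-4, -2], [-1, 4]]
[[s2, s3], s1] = [[-4, -8], [20, 4]]

[[-4, -8], [20, 4]]


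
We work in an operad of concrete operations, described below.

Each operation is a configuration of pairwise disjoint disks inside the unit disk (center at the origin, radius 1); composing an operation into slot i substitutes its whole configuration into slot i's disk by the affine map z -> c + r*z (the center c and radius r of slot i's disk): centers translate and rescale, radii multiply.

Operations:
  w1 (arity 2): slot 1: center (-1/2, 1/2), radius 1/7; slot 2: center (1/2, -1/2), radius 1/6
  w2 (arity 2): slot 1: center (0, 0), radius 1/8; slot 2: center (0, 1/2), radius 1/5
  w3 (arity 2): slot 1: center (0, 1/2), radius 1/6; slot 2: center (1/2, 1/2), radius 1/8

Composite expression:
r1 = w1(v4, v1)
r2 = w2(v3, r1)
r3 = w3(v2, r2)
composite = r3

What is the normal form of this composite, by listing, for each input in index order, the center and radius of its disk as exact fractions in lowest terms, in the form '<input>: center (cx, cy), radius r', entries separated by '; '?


v1: center (41/80, 11/20), radius 1/240; v2: center (0, 1/2), radius 1/6; v3: center (1/2, 1/2), radius 1/64; v4: center (39/80, 23/40), radius 1/280


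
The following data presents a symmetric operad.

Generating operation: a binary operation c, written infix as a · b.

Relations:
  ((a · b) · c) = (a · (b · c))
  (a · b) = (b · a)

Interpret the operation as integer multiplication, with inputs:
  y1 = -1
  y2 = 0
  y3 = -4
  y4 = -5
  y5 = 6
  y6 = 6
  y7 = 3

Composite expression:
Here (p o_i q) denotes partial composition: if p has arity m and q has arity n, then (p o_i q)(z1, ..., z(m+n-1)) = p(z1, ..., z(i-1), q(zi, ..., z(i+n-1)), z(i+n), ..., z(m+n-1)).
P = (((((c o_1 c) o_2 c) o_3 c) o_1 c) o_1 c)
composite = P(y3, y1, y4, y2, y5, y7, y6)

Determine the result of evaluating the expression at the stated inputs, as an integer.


0

(y3 · y1) = 4
((y3 · y1) · y4) = -20
(y5 · y7) = 18
(y2 · (y5 · y7)) = 0
(((y3 · y1) · y4) · (y2 · (y5 · y7))) = 0
((((y3 · y1) · y4) · (y2 · (y5 · y7))) · y6) = 0


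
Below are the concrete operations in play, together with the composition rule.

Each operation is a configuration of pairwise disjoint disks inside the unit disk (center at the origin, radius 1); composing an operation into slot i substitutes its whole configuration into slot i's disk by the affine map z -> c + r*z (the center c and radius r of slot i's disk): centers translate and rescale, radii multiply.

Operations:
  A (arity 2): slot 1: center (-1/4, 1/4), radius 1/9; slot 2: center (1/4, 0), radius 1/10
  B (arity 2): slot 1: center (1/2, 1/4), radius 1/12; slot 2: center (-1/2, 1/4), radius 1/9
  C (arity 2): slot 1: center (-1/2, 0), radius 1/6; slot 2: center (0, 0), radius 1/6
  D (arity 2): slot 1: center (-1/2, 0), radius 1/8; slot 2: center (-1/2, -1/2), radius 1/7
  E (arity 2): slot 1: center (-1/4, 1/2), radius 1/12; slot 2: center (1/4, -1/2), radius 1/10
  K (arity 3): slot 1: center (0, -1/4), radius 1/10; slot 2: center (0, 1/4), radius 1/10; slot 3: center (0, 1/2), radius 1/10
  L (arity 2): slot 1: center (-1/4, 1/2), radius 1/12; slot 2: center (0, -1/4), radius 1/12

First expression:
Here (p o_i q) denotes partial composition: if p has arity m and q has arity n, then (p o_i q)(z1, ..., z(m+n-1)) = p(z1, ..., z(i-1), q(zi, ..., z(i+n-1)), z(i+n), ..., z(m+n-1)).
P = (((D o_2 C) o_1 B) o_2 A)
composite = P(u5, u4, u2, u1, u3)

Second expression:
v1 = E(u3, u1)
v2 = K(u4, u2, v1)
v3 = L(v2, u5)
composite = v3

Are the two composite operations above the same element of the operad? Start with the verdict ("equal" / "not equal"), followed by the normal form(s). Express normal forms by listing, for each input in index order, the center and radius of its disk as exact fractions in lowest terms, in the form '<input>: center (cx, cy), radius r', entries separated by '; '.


not equal; the first gives u1: center (-4/7, -1/2), radius 1/42; u2: center (-161/288, 1/32), radius 1/720; u3: center (-1/2, -1/2), radius 1/42; u4: center (-163/288, 5/144), radius 1/648; u5: center (-7/16, 1/32), radius 1/96 and the second u1: center (-119/480, 43/80), radius 1/1200; u2: center (-1/4, 25/48), radius 1/120; u3: center (-121/480, 131/240), radius 1/1440; u4: center (-1/4, 23/48), radius 1/120; u5: center (0, -1/4), radius 1/12

In normal form, the first expression is u1: center (-4/7, -1/2), radius 1/42; u2: center (-161/288, 1/32), radius 1/720; u3: center (-1/2, -1/2), radius 1/42; u4: center (-163/288, 5/144), radius 1/648; u5: center (-7/16, 1/32), radius 1/96
In normal form, the second expression is u1: center (-119/480, 43/80), radius 1/1200; u2: center (-1/4, 25/48), radius 1/120; u3: center (-121/480, 131/240), radius 1/1440; u4: center (-1/4, 23/48), radius 1/120; u5: center (0, -1/4), radius 1/12
Different reductions; not equal.


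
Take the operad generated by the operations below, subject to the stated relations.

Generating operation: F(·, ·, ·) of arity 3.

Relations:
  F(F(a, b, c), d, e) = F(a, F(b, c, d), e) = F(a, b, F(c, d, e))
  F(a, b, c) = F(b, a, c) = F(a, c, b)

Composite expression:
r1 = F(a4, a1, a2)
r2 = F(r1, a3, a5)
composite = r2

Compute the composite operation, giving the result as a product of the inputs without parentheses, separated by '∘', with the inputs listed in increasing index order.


a1 ∘ a2 ∘ a3 ∘ a4 ∘ a5


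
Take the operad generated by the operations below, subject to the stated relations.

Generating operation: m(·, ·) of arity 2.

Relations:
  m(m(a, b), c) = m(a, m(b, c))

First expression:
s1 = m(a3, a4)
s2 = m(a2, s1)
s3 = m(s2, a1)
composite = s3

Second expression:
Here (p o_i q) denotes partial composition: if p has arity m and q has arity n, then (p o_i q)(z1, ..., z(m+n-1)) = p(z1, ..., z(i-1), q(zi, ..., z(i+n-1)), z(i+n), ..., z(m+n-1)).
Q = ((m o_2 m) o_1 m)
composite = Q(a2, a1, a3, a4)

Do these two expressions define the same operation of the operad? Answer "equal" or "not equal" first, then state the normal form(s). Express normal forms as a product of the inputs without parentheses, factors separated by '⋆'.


Normal form of the first expression: a2 ⋆ a3 ⋆ a4 ⋆ a1
Normal form of the second expression: a2 ⋆ a1 ⋆ a3 ⋆ a4
They disagree, so not equal.

not equal: they reduce to a2 ⋆ a3 ⋆ a4 ⋆ a1 and a2 ⋆ a1 ⋆ a3 ⋆ a4


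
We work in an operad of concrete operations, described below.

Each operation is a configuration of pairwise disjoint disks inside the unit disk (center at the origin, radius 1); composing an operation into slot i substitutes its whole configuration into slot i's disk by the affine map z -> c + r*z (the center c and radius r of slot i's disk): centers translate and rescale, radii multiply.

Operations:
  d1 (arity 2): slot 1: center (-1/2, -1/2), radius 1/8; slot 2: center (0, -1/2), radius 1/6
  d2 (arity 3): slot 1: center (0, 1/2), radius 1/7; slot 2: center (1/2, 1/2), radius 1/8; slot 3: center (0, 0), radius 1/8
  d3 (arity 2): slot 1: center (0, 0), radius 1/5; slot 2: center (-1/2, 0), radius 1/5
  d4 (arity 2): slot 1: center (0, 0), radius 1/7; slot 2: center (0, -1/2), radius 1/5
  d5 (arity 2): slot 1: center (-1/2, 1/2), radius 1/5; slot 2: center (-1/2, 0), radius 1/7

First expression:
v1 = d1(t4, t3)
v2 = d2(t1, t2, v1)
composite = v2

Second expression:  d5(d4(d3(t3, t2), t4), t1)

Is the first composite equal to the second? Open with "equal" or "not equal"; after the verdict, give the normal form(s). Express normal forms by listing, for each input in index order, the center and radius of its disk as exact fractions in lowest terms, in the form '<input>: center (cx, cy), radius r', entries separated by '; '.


not equal; the first gives t1: center (0, 1/2), radius 1/7; t2: center (1/2, 1/2), radius 1/8; t3: center (0, -1/16), radius 1/48; t4: center (-1/16, -1/16), radius 1/64 and the second t1: center (-1/2, 0), radius 1/7; t2: center (-18/35, 1/2), radius 1/175; t3: center (-1/2, 1/2), radius 1/175; t4: center (-1/2, 2/5), radius 1/25

Normal form of the first expression: t1: center (0, 1/2), radius 1/7; t2: center (1/2, 1/2), radius 1/8; t3: center (0, -1/16), radius 1/48; t4: center (-1/16, -1/16), radius 1/64
Normal form of the second expression: t1: center (-1/2, 0), radius 1/7; t2: center (-18/35, 1/2), radius 1/175; t3: center (-1/2, 1/2), radius 1/175; t4: center (-1/2, 2/5), radius 1/25
The normal forms differ: not equal.


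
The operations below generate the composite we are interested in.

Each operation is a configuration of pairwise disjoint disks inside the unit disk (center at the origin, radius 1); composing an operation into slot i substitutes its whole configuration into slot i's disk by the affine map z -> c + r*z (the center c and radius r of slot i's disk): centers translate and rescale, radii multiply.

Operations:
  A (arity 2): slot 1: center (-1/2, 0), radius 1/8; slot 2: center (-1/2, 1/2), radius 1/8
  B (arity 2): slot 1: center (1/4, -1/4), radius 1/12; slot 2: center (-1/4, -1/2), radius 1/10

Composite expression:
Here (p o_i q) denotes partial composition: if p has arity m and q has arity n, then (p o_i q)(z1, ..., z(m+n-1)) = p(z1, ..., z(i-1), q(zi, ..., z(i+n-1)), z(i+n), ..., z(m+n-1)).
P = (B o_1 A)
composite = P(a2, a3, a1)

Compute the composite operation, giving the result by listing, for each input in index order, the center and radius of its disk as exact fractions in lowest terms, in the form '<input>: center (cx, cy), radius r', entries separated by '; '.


Each a-disk chains the slot maps above it in B; radii multiply.
a2 passes through 2 substitutions, ending at center (5/24, -1/4), radius 1/96
a3 passes through 2 substitutions, ending at center (5/24, -5/24), radius 1/96
a1 passes through 1 substitution, ending at center (-1/4, -1/2), radius 1/10

a1: center (-1/4, -1/2), radius 1/10; a2: center (5/24, -1/4), radius 1/96; a3: center (5/24, -5/24), radius 1/96


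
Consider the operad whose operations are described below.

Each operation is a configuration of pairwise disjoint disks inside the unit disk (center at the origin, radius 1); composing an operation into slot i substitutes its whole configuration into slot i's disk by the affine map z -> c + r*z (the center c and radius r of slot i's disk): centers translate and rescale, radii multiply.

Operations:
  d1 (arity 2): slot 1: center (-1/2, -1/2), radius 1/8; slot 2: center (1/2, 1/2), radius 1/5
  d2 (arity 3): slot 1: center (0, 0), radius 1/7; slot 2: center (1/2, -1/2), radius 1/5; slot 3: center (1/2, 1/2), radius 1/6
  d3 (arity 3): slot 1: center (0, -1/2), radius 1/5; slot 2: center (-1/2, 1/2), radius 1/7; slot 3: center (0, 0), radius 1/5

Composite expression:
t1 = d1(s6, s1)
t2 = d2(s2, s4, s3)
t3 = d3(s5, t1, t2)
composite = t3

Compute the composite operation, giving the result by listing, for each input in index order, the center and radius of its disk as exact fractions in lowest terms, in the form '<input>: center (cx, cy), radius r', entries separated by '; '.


Affine substitution under d3: radii multiply and s-centers shift.
tracing s5 down its 1-map path: center (0, -1/2), radius 1/5
tracing s6 down its 2-map path: center (-4/7, 3/7), radius 1/56
tracing s1 down its 2-map path: center (-3/7, 4/7), radius 1/35
tracing s2 down its 2-map path: center (0, 0), radius 1/35
tracing s4 down its 2-map path: center (1/10, -1/10), radius 1/25
tracing s3 down its 2-map path: center (1/10, 1/10), radius 1/30

s1: center (-3/7, 4/7), radius 1/35; s2: center (0, 0), radius 1/35; s3: center (1/10, 1/10), radius 1/30; s4: center (1/10, -1/10), radius 1/25; s5: center (0, -1/2), radius 1/5; s6: center (-4/7, 3/7), radius 1/56


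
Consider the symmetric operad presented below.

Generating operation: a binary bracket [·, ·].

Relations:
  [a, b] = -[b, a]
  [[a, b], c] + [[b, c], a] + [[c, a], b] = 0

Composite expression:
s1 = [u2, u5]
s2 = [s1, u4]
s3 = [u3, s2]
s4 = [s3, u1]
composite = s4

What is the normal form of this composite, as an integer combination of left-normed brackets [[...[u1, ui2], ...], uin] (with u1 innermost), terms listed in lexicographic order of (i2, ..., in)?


[[[[u1, u2], u5], u4], u3] - [[[[u1, u3], u2], u5], u4] + [[[[u1, u3], u4], u2], u5] - [[[[u1, u3], u4], u5], u2] + [[[[u1, u3], u5], u2], u4] - [[[[u1, u4], u2], u5], u3] + [[[[u1, u4], u5], u2], u3] - [[[[u1, u5], u2], u4], u3]

Expand each bracket as ab - ba; the u1-initial words give the coefficients.
Composite bracket: [[u3, [[u2, u5], u4]], u1]
Expanding via [a, b] = ab - ba: 16 signed words (2^4 = 16).
Only words starting with u1 matter:
  sign of u1u2u5u4u3 is +1, so it contributes +[[[[u1, u2], u5], u4], u3]
  sign of u1u3u2u5u4 is -1, so it contributes -[[[[u1, u3], u2], u5], u4]
  sign of u1u3u4u2u5 is +1, so it contributes +[[[[u1, u3], u4], u2], u5]
  sign of u1u3u4u5u2 is -1, so it contributes -[[[[u1, u3], u4], u5], u2]
  sign of u1u3u5u2u4 is +1, so it contributes +[[[[u1, u3], u5], u2], u4]
  sign of u1u4u2u5u3 is -1, so it contributes -[[[[u1, u4], u2], u5], u3]
  sign of u1u4u5u2u3 is +1, so it contributes +[[[[u1, u4], u5], u2], u3]
  sign of u1u5u2u4u3 is -1, so it contributes -[[[[u1, u5], u2], u4], u3]


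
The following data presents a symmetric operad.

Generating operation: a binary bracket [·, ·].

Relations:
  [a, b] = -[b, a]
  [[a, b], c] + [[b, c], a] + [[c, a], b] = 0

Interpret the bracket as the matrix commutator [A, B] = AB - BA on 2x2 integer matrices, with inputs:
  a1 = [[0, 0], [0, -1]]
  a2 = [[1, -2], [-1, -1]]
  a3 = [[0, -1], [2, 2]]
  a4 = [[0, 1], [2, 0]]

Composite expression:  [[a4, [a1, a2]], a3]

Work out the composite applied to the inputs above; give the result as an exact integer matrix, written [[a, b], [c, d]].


[a1, a2] = [[0, -2], [1, 0]]
[a4, [a1, a2]] = [[5, 0], [0, -5]]
[[a4, [a1, a2]], a3] = [[0, -10], [-20, 0]]

[[0, -10], [-20, 0]]


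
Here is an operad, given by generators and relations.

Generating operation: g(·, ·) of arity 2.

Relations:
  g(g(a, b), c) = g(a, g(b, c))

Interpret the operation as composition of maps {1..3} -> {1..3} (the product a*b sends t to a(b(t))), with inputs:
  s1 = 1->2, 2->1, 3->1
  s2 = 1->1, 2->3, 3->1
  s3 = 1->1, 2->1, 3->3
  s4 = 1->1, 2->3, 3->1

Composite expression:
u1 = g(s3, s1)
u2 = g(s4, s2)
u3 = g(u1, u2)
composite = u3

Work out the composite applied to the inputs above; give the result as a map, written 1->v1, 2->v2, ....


1->1, 2->1, 3->1

g(s3, s1) = 1->1, 2->1, 3->1
g(s4, s2) = 1->1, 2->1, 3->1
g(g(s3, s1), g(s4, s2)) = 1->1, 2->1, 3->1


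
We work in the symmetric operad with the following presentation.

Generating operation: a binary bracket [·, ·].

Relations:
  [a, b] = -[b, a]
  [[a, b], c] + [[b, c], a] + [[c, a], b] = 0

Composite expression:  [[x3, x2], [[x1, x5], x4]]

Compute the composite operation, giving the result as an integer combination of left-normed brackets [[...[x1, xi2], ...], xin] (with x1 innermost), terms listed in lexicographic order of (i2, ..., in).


[[[[x1, x5], x4], x2], x3] - [[[[x1, x5], x4], x3], x2]

Expand each bracket as ab - ba; the x1-initial words give the coefficients.
Composite bracket: [[x3, x2], [[x1, x5], x4]]
The bracket unfolds into 16 signed words via [a, b] = ab - ba (2^4 = 16).
Keep just the words that open with x1:
  from x1x5x4x2x3, sign +1: term +[[[[x1, x5], x4], x2], x3]
  from x1x5x4x3x2, sign -1: term -[[[[x1, x5], x4], x3], x2]


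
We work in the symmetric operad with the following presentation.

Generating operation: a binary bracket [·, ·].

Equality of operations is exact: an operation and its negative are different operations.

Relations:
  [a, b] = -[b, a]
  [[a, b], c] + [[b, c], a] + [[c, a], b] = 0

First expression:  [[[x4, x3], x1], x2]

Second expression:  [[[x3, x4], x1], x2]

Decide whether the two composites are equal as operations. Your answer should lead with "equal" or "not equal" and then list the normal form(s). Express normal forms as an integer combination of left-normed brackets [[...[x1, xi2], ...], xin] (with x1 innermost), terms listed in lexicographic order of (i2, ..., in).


not equal; first: [[[x1, x3], x4], x2] - [[[x1, x4], x3], x2]; second: -[[[x1, x3], x4], x2] + [[[x1, x4], x3], x2]

The first expression, normalized: [[[x1, x3], x4], x2] - [[[x1, x4], x3], x2]
The second expression, normalized: -[[[x1, x3], x4], x2] + [[[x1, x4], x3], x2]
Distinct normal forms: not equal.


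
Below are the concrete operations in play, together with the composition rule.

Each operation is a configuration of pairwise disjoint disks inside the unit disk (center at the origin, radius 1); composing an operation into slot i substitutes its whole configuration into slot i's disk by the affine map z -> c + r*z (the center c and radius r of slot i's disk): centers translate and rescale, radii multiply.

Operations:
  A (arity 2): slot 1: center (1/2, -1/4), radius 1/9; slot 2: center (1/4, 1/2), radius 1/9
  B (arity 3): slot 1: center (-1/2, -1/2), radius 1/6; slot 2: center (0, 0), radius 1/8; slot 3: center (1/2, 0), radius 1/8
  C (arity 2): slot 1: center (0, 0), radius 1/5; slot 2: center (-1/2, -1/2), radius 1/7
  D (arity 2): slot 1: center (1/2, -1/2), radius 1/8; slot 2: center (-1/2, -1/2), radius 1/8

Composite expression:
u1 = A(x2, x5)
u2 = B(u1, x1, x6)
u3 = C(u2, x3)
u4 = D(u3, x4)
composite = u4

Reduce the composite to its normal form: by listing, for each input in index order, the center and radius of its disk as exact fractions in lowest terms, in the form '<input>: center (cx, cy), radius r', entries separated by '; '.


x1: center (1/2, -1/2), radius 1/320; x2: center (47/96, -493/960), radius 1/2160; x3: center (7/16, -9/16), radius 1/56; x4: center (-1/2, -1/2), radius 1/8; x5: center (469/960, -49/96), radius 1/2160; x6: center (41/80, -1/2), radius 1/320

Below D, radii multiply path by path; the x-disk centers shift.
x2 passes through 4 substitutions, ending at center (47/96, -493/960), radius 1/2160
x5 passes through 4 substitutions, ending at center (469/960, -49/96), radius 1/2160
x1 passes through 3 substitutions, ending at center (1/2, -1/2), radius 1/320
x6 passes through 3 substitutions, ending at center (41/80, -1/2), radius 1/320
x3 passes through 2 substitutions, ending at center (7/16, -9/16), radius 1/56
x4 passes through 1 substitution, ending at center (-1/2, -1/2), radius 1/8


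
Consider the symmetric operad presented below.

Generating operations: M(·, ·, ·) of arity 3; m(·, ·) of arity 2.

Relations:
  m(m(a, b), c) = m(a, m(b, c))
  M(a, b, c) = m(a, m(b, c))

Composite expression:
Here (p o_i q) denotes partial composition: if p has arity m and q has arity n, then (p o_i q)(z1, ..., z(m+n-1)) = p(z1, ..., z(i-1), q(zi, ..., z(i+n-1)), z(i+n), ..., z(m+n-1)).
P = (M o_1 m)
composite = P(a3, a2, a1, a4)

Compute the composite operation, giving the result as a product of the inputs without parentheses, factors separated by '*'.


a3 * a2 * a1 * a4

Key point: M is associative — brackets drop, the a-order remains.
m(a3, a2) unparenthesizes to a3 * a2
M(m(a3, a2), a1, a4) unparenthesizes to a3 * a2 * a1 * a4


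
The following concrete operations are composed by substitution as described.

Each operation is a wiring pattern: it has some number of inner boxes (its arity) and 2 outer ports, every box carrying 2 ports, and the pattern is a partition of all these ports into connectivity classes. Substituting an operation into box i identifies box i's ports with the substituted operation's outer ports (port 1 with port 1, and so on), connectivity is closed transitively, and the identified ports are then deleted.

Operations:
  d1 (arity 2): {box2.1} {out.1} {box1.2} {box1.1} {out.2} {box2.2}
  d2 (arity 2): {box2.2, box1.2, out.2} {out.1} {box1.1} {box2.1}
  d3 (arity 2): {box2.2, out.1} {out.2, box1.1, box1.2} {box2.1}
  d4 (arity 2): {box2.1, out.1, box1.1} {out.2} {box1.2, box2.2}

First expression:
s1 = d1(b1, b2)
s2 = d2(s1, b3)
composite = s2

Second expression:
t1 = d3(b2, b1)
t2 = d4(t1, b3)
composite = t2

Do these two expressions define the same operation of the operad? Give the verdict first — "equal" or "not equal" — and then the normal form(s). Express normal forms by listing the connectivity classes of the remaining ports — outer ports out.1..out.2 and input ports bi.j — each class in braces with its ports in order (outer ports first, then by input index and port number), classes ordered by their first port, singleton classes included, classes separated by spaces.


not equal — first {out.1} {out.2, b3.2} {b1.1} {b1.2} {b2.1} {b2.2} {b3.1}, second {out.1, b1.2, b3.1} {out.2} {b1.1} {b2.1, b2.2, b3.2}

The first expression reduces to {out.1} {out.2, b3.2} {b1.1} {b1.2} {b2.1} {b2.2} {b3.1}
The second expression reduces to {out.1, b1.2, b3.1} {out.2} {b1.1} {b2.1, b2.2, b3.2}
No match — not equal.


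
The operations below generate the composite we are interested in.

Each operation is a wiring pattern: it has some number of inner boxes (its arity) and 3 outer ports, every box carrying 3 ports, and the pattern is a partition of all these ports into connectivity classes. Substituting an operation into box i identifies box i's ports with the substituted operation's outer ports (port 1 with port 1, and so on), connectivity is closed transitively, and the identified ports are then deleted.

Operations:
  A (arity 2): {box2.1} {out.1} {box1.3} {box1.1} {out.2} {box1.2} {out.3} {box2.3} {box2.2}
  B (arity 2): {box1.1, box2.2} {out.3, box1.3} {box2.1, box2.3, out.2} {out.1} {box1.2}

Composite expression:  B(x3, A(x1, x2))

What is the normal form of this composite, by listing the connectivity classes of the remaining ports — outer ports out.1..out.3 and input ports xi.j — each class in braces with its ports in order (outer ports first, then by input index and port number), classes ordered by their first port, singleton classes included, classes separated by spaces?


{out.1} {out.2} {out.3, x3.3} {x1.1} {x1.2} {x1.3} {x2.1} {x2.2} {x2.3} {x3.1} {x3.2}

After gluing at B, chains via deleted ports link the x-ports.
stage A: inputs (x1, x2), connectivity {out.1} {out.2} {out.3} {x1.1} {x1.2} {x1.3} {x2.1} {x2.2} {x2.3}, out.j its boundary
stage B: inputs (x3, x1, x2), connectivity {out.1} {out.2} {out.3, x3.3} {x1.1} {x1.2} {x1.3} {x2.1} {x2.2} {x2.3} {x3.1} {x3.2}, out.j its boundary


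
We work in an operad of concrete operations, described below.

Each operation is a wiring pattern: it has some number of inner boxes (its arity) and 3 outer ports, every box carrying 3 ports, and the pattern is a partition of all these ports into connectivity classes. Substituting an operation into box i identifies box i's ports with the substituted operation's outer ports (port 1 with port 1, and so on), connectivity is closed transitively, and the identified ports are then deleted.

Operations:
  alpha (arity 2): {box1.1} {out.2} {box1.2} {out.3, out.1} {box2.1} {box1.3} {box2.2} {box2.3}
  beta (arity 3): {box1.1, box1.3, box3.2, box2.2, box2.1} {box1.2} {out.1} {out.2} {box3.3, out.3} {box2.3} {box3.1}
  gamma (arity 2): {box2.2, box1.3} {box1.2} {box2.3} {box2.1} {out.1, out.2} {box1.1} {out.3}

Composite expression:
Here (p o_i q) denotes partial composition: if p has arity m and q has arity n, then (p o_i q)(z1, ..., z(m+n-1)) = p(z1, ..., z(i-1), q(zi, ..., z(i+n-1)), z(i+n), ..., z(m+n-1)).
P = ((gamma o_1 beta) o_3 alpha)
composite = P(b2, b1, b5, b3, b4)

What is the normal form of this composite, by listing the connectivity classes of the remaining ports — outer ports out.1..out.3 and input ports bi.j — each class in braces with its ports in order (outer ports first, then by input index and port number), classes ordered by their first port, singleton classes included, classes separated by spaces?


Treat the ports identified at gamma as solder joints: merge, then drop.
stage alpha: inputs (b5, b3), connectivity {out.1, out.3} {out.2} {b3.1} {b3.2} {b3.3} {b5.1} {b5.2} {b5.3}, out.j its boundary
stage beta: inputs (b2, b1, b5, b3), connectivity {out.1} {out.2} {out.3} {b1.1, b1.2, b2.1, b2.3} {b1.3} {b2.2} {b3.1} {b3.2} {b3.3} {b5.1} {b5.2} {b5.3}, out.j its boundary
stage gamma: inputs (b2, b1, b5, b3, b4), connectivity {out.1, out.2} {out.3} {b1.1, b1.2, b2.1, b2.3} {b1.3} {b2.2} {b3.1} {b3.2} {b3.3} {b4.1} {b4.2} {b4.3} {b5.1} {b5.2} {b5.3}, out.j its boundary

{out.1, out.2} {out.3} {b1.1, b1.2, b2.1, b2.3} {b1.3} {b2.2} {b3.1} {b3.2} {b3.3} {b4.1} {b4.2} {b4.3} {b5.1} {b5.2} {b5.3}


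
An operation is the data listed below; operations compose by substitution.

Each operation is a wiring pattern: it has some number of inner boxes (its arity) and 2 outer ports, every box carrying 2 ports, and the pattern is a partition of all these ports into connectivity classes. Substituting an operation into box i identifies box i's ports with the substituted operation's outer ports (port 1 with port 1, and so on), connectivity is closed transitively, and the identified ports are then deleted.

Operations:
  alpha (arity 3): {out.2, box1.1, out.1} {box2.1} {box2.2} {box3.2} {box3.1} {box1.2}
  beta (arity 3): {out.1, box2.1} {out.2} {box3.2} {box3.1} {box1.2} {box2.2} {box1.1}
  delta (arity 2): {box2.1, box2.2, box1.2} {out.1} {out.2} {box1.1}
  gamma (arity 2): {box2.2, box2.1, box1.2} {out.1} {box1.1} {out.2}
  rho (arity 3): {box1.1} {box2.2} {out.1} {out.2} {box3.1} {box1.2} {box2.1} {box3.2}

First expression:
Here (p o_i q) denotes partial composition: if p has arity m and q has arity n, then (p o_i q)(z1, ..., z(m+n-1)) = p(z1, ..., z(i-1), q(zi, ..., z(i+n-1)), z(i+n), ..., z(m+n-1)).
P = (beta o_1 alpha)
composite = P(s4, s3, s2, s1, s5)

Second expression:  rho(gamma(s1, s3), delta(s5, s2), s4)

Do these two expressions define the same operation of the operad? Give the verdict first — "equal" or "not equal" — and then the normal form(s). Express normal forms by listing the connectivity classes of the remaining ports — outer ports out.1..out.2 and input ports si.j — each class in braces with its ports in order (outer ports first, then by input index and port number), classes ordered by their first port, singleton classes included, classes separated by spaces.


not equal; first: {out.1, s1.1} {out.2} {s1.2} {s2.1} {s2.2} {s3.1} {s3.2} {s4.1} {s4.2} {s5.1} {s5.2}; second: {out.1} {out.2} {s1.1} {s1.2, s3.1, s3.2} {s2.1, s2.2, s5.2} {s4.1} {s4.2} {s5.1}


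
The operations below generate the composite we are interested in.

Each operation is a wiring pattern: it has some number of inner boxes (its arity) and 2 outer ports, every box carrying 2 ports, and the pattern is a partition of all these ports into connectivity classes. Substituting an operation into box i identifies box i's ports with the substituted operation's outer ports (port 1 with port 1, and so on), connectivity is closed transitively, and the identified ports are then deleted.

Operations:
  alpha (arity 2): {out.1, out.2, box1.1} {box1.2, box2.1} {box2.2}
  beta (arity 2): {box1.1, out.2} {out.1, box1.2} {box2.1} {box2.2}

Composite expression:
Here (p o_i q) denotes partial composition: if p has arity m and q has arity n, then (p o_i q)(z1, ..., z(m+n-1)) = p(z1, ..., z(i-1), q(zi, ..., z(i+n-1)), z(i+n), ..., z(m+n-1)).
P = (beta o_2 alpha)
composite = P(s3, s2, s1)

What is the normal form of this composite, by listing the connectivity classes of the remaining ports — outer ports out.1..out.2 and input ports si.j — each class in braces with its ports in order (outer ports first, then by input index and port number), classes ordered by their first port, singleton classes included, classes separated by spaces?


{out.1, s3.2} {out.2, s3.1} {s1.1, s2.2} {s1.2} {s2.1}

Reachability decides: close wires over beta-identified ports.
through alpha, on inputs (s2, s1): {out.1, out.2, s2.1} {s1.1, s2.2} {s1.2} (out.j = stage outer ports)
through beta, on inputs (s3, s2, s1): {out.1, s3.2} {out.2, s3.1} {s1.1, s2.2} {s1.2} {s2.1} (out.j = stage outer ports)


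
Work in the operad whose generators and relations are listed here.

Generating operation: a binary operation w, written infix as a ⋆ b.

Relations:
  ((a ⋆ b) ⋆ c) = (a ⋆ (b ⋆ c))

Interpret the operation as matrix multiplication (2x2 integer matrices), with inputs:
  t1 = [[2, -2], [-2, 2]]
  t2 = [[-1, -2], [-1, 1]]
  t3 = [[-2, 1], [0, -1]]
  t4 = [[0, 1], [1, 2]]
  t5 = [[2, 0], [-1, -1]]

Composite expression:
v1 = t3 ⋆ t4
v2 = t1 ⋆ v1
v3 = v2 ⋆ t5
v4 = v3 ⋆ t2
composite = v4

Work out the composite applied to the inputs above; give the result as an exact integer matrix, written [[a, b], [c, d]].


[[0, -12], [0, 12]]

(t3 ⋆ t4) = [[1, 0], [-1, -2]]
(t1 ⋆ (t3 ⋆ t4)) = [[4, 4], [-4, -4]]
((t1 ⋆ (t3 ⋆ t4)) ⋆ t5) = [[4, -4], [-4, 4]]
(((t1 ⋆ (t3 ⋆ t4)) ⋆ t5) ⋆ t2) = [[0, -12], [0, 12]]


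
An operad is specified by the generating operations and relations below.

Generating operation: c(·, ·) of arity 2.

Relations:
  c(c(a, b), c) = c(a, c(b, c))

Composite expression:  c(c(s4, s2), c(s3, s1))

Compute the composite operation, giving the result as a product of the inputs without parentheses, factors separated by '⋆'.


s4 ⋆ s2 ⋆ s3 ⋆ s1

Associativity of c dissolves the nesting; only the s-input order survives.
c(s4, s2) collapses to s4 ⋆ s2
c(s3, s1) collapses to s3 ⋆ s1
c(c(s4, s2), c(s3, s1)) collapses to s4 ⋆ s2 ⋆ s3 ⋆ s1


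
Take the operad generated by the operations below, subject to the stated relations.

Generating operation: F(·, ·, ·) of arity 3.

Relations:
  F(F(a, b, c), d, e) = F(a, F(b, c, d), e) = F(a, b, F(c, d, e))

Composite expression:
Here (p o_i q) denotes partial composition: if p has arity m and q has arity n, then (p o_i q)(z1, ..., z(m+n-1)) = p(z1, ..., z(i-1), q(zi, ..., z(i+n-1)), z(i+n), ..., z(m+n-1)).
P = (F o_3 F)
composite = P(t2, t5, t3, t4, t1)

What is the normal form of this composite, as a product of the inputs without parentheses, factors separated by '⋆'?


Associativity of F dissolves the nesting; only the t-input order survives.
F(t3, t4, t1) reduces to t3 ⋆ t4 ⋆ t1
F(t2, t5, F(t3, t4, t1)) reduces to t2 ⋆ t5 ⋆ t3 ⋆ t4 ⋆ t1

t2 ⋆ t5 ⋆ t3 ⋆ t4 ⋆ t1


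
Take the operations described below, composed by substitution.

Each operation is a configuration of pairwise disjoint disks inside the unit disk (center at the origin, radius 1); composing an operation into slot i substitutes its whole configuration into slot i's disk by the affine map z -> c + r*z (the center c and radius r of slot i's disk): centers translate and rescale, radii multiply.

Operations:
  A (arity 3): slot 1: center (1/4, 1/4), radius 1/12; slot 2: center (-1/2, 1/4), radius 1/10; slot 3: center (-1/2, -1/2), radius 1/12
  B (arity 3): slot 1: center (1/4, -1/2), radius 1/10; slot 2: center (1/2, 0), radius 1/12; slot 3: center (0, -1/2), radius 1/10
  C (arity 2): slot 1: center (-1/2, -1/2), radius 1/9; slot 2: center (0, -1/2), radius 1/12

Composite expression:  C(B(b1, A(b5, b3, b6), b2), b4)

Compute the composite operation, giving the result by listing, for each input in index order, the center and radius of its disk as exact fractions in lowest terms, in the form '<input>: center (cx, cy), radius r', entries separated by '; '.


Affine substitution under C: radii multiply and b-centers shift.
b1 passes through 2 substitutions, ending at center (-17/36, -5/9), radius 1/90
b5 passes through 3 substitutions, ending at center (-191/432, -215/432), radius 1/1296
b3 passes through 3 substitutions, ending at center (-97/216, -215/432), radius 1/1080
b6 passes through 3 substitutions, ending at center (-97/216, -109/216), radius 1/1296
b2 passes through 2 substitutions, ending at center (-1/2, -5/9), radius 1/90
b4 passes through 1 substitution, ending at center (0, -1/2), radius 1/12

b1: center (-17/36, -5/9), radius 1/90; b2: center (-1/2, -5/9), radius 1/90; b3: center (-97/216, -215/432), radius 1/1080; b4: center (0, -1/2), radius 1/12; b5: center (-191/432, -215/432), radius 1/1296; b6: center (-97/216, -109/216), radius 1/1296


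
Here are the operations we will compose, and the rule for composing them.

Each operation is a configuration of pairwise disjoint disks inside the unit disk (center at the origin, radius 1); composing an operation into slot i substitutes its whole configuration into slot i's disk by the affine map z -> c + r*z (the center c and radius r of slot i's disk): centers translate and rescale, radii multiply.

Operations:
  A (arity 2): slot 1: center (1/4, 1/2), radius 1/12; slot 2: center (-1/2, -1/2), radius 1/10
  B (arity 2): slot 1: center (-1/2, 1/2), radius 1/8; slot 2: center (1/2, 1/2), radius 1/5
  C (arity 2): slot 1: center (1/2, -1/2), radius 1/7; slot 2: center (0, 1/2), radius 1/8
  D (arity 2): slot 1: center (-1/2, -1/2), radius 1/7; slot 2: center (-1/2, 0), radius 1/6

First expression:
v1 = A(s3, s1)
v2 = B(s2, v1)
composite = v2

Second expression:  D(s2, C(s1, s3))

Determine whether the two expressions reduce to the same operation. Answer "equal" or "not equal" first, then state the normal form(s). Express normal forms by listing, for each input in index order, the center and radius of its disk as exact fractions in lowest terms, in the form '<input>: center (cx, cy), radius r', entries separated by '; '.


not equal — first s1: center (2/5, 2/5), radius 1/50; s2: center (-1/2, 1/2), radius 1/8; s3: center (11/20, 3/5), radius 1/60, second s1: center (-5/12, -1/12), radius 1/42; s2: center (-1/2, -1/2), radius 1/7; s3: center (-1/2, 1/12), radius 1/48

The first composite normalizes to s1: center (2/5, 2/5), radius 1/50; s2: center (-1/2, 1/2), radius 1/8; s3: center (11/20, 3/5), radius 1/60
The second composite normalizes to s1: center (-5/12, -1/12), radius 1/42; s2: center (-1/2, -1/2), radius 1/7; s3: center (-1/2, 1/12), radius 1/48
The forms do not match — not equal.


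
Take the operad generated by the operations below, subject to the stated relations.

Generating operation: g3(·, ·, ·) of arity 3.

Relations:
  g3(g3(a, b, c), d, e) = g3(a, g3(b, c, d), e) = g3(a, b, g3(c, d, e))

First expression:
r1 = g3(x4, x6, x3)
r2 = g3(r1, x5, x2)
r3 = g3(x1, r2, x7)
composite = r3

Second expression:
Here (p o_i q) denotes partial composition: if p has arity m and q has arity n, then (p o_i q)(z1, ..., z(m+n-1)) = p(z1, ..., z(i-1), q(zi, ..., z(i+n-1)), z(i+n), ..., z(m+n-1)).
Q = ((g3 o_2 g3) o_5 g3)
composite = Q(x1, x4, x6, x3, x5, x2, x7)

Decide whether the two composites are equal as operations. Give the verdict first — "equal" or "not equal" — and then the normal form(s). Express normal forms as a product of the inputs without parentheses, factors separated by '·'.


equal; both compose to x1 · x4 · x6 · x3 · x5 · x2 · x7

Normal form of the first expression: x1 · x4 · x6 · x3 · x5 · x2 · x7
Normal form of the second expression: x1 · x4 · x6 · x3 · x5 · x2 · x7
One common form — equal.


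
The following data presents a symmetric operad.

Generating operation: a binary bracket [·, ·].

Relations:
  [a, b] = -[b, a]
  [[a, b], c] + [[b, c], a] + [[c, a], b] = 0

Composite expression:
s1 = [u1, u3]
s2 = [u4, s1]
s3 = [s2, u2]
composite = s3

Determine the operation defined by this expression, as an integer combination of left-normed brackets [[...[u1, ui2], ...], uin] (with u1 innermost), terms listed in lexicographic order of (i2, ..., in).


-[[[u1, u3], u4], u2]


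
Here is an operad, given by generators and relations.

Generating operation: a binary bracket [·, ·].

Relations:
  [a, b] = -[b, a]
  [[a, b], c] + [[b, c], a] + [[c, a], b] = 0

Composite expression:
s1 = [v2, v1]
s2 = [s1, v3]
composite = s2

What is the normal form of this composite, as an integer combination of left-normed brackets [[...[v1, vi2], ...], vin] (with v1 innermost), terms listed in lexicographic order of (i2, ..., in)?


-[[v1, v2], v3]
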